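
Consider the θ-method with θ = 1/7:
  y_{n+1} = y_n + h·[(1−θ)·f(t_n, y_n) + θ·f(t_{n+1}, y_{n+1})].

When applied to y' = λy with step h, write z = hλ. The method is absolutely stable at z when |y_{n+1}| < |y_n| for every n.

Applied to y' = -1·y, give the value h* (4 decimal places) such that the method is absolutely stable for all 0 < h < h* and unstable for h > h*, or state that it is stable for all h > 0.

(-2.8000,0); λ=-1 ⇒ h* = (14/5)/1 = 2.8000.

Test eqn y'=λy, z=hλ:
  y_{n+1} = y_n + z·[6/7·y_n + 1/7·y_{n+1}] ⇒ (1 − 1/7z)y_{n+1} = (1 + 6/7z)y_n
  R(z) = (1 + 6/7z)/(1 − 1/7z).

Need |R(x)|<1, x<0.
x=-0.41: |R|=0.6127
R=−1: 1+6/7x = −1+1/7x ⇒ -5/7x=2 ⇒ x=2/(-5/7)=-2.8000
Confirm numerically:
  x=-2.235: |R|=0.69410 <1
  x=-1.764: |R|=0.40895 <1
  x=-1.386: |R|=0.15693 <1
  x=-3.340: |R|=1.26112 >1
  x=-2.917: |R|=1.05899 >1
So |R|<1 on (-2.8000, 0).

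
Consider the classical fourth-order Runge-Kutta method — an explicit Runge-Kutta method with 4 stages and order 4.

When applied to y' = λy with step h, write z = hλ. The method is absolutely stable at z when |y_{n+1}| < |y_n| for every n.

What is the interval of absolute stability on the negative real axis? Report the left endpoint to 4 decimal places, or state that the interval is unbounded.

With y'=λy (z=hλ):
  order 4, 4-stage ⇒ R(z)=1+z+z^2/2+z^3/6+z^4/24
  (e.g. R(-1.19)=0.32075, |R|=0.32075)

Solve |R(x)|<1 on ℝ⁻.
x=-1.19: |R|=0.3207
|R(-2.06)|=0.3552 |R(-1.18)|=0.3231
Bisect:
  x_lo=-3.3551 |R|=2.2585  x_hi=-0.3211 |R|=0.7254
  mid=-1.83811 |R|=0.29180 →hi
  mid=-2.59662 |R|=0.75086 →hi
  mid=-2.97588 |R|=1.32748 →lo
  mid=-2.78625 |R|=1.00144 →lo
  mid=-2.69144 |R|=0.86747 →hi
  mid=-2.73884 |R|=0.93220 →hi
  mid=-2.76255 |R|=0.96624 →hi
  mid=-2.77440 |R|=0.98370 →hi
  mid=-2.78032 |R|=0.99253 →hi
  ...
  [-2.78532,-2.78514] ⇒ x*=-2.7853
Interval (-2.7853, 0).

z∈(-2.7853,0).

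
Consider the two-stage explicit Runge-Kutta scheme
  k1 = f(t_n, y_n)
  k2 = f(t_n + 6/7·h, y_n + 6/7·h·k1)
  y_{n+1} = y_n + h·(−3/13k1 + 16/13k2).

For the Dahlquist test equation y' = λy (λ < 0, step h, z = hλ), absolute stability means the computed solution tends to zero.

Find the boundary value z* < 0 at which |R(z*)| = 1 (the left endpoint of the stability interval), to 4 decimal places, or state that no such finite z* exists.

left endpoint -0.9479.

Test eqn y'=λy, z=hλ:
  k1=λy_n ⇒ h·k1=z·y_n;  k2=λ(1+6/7z)y_n ⇒ h·k2=z(1+6/7z)y_n
  y_{n+1}/y_n = 1 − 3/13z + 16/13z(1+6/7z) = 1 + z + 96/91z²
  R(z) = 1 + z + 96/91z².

Boundary: |R(x)|=1, x<0.
x=-1.76: |R|=2.5078
R=1: x+96/91x²=0 ⇒ x=−91/96=-0.9479; min R=1−1/(4·96/91)=0.7630>−1
Confirm numerically:
  x=-0.921: |R|=0.97385 <1
  x=-0.799: |R|=0.87448 <1
  x=-0.469: |R|=0.76305 <1
  x=-0.449: |R|=0.76368 <1
  x=-1.433: |R|=1.73332 >1
  x=-1.345: |R|=1.56342 >1
So |R|<1 on (-0.9479, 0).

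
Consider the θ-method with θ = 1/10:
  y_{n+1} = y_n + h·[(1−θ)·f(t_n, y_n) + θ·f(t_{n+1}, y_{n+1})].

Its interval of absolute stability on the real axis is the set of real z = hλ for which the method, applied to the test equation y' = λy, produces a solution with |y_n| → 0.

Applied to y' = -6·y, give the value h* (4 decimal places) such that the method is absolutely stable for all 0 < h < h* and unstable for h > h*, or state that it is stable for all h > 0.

(-2.5000,0); λ=-6 ⇒ h* = (5/2)/6 = 0.4167.

On y'=λy, z=hλ:
  y_{n+1} = y_n + z·[9/10·y_n + 1/10·y_{n+1}] ⇒ (1 − 1/10z)y_{n+1} = (1 + 9/10z)y_n
  ⇒ R(z) = (1 + 9/10z)/(1 − 1/10z).

Find x<0 with |R(x)|<1.
x=-1.73: |R|=0.4749
R=−1: 1+9/10x = −1+1/10x ⇒ -4/5x=2 ⇒ x=2/(-4/5)=-2.5000
Confirm numerically:
  x=-2.047: |R|=0.69918 <1
  x=-1.860: |R|=0.56830 <1
  x=-1.745: |R|=0.48574 <1
  x=-1.313: |R|=0.16061 <1
  x=-2.726: |R|=1.14207 >1
  x=-2.621: |R|=1.07670 >1
So |R|<1 on (-2.5000, 0).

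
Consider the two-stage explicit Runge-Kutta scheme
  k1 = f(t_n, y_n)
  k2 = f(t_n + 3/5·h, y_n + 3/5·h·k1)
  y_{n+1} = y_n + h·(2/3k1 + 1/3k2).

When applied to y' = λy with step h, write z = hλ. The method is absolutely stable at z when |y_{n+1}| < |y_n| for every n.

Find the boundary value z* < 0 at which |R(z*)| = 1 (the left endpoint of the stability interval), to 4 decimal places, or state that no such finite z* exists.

left endpoint -5.0000.

Test eqn y'=λy, z=hλ:
  k1=λy_n ⇒ h·k1=z·y_n;  k2=λ(1+3/5z)y_n ⇒ h·k2=z(1+3/5z)y_n
  y_{n+1}/y_n = 1 + 2/3z + 1/3z(1+3/5z) = 1 + z + 1/5z²
  so R(z) = 1 + z + 1/5z².

Boundary: |R(x)|=1, x<0.
x=-1.75: |R|=0.1375
R=1: x+1/5x²=0 ⇒ x=−5=-5.0000; min R=1−1/(4·1/5)=-0.2500>−1
Confirm numerically:
  x=-4.806: |R|=0.81353 <1
  x=-3.490: |R|=0.05398 <1
  x=-3.364: |R|=0.10070 <1
  x=-2.282: |R|=0.24050 <1
  x=-5.310: |R|=1.32922 >1
  x=-5.022: |R|=1.02210 >1
So |R|<1 on (-5.0000, 0).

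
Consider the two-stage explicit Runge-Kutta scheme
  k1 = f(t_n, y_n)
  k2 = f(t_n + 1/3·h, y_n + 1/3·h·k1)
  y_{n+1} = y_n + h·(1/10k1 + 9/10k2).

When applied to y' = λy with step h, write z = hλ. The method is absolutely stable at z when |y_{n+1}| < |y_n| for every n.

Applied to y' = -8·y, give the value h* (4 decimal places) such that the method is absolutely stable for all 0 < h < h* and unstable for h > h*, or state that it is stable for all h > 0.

With y'=λy (z=hλ):
  k1=λy_n ⇒ h·k1=z·y_n;  k2=λ(1+1/3z)y_n ⇒ h·k2=z(1+1/3z)y_n
  y_{n+1}/y_n = 1 + 1/10z + 9/10z(1+1/3z) = 1 + z + 3/10z²
  R(z) = 1 + z + 3/10z².

Solve |R(x)|<1 on ℝ⁻.
x=-1.65: |R|=0.1667
R=1: x+3/10x²=0 ⇒ x=−10/3=-3.3333; min R=1−1/(4·3/10)=0.1667>−1
Confirm numerically:
  x=-3.294: |R|=0.96113 <1
  x=-2.975: |R|=0.68019 <1
  x=-2.017: |R|=0.20349 <1
  x=-1.659: |R|=0.16668 <1
  x=-3.795: |R|=1.52561 >1
  x=-3.575: |R|=1.25919 >1
  x=-3.416: |R|=1.08472 >1
Stable set (-3.3333, 0).

(-3.3333,0); λ=-8 ⇒ h* = (10/3)/8 = 0.4167.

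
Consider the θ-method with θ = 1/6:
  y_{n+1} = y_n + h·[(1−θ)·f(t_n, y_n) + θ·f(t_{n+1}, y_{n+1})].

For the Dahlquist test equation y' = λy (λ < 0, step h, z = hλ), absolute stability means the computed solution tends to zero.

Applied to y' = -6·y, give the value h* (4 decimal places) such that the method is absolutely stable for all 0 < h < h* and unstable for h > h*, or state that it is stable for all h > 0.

With y'=λy (z=hλ):
  y_{n+1} = y_n + z·[5/6·y_n + 1/6·y_{n+1}] ⇒ (1 − 1/6z)y_{n+1} = (1 + 5/6z)y_n
  ⇒ R(z) = (1 + 5/6z)/(1 − 1/6z).

Boundary: |R(x)|=1, x<0.
x=-1.07: |R|=0.0919
R=−1: 1+5/6x = −1+1/6x ⇒ -2/3x=2 ⇒ x=2/(-2/3)=-3.0000
Confirm numerically:
  x=-2.452: |R|=0.74065 <1
  x=-2.021: |R|=0.51178 <1
  x=-1.222: |R|=0.01523 <1
  x=-3.540: |R|=1.22642 >1
  x=-3.352: |R|=1.15056 >1
Stable set (-3.0000, 0).

(-3.0000,0); λ=-6 ⇒ h* = (3)/6 = 0.5000.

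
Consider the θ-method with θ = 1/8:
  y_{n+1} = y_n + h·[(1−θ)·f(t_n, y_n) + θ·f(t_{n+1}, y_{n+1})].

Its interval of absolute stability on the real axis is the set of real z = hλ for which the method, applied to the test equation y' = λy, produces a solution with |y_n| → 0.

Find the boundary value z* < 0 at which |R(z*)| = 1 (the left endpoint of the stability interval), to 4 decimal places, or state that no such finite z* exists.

z* = -2.6667.

Test eqn y'=λy, z=hλ:
  y_{n+1} = y_n + z·[7/8·y_n + 1/8·y_{n+1}] ⇒ (1 − 1/8z)y_{n+1} = (1 + 7/8z)y_n
  Hence R(z) = (1 + 7/8z)/(1 − 1/8z).

Need |R(x)|<1, x<0.
x=-0.36: |R|=0.6555
R=−1: 1+7/8x = −1+1/8x ⇒ -3/4x=2 ⇒ x=2/(-3/4)=-2.6667
Confirm numerically:
  x=-2.320: |R|=0.79845 <1
  x=-2.206: |R|=0.72918 <1
  x=-1.104: |R|=0.02988 <1
  x=-3.090: |R|=1.22904 >1
  x=-2.991: |R|=1.17705 >1
  x=-2.982: |R|=1.17228 >1
Interval (-2.6667, 0).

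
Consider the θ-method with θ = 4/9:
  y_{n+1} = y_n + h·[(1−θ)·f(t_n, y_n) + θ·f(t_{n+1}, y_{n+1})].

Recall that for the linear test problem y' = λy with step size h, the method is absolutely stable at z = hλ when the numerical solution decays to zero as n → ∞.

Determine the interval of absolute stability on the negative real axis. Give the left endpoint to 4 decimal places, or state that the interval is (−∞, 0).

With y'=λy (z=hλ):
  y_{n+1} = y_n + z·[5/9·y_n + 4/9·y_{n+1}] ⇒ (1 − 4/9z)y_{n+1} = (1 + 5/9z)y_n
  R(z) = (1 + 5/9z)/(1 − 4/9z).

Boundary: |R(x)|=1, x<0.
x=-0.61: |R|=0.5201
R=−1: 1+5/9x = −1+4/9x ⇒ -1/9x=2 ⇒ x=2/(-1/9)=-18.0000
Confirm numerically:
  x=-17.252: |R|=0.99041 <1
  x=-14.422: |R|=0.94635 <1
  x=-11.907: |R|=0.89240 <1
  x=-8.503: |R|=0.77920 <1
  x=-18.493: |R|=1.00594 >1
  x=-18.454: |R|=1.00548 >1
  x=-18.323: |R|=1.00393 >1
So |R|<1 on (-18.0000, 0).

(-18.0000, 0).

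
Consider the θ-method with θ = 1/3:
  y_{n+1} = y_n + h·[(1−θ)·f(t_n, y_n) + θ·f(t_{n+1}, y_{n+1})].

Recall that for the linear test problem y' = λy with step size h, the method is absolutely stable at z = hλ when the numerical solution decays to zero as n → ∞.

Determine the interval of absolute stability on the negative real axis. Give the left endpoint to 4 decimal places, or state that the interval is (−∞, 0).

z∈(-6.0000,0).

With y'=λy (z=hλ):
  y_{n+1} = y_n + z·[2/3·y_n + 1/3·y_{n+1}] ⇒ (1 − 1/3z)y_{n+1} = (1 + 2/3z)y_n
  R(z) = (1 + 2/3z)/(1 − 1/3z).

Need |R(x)|<1, x<0.
x=-1.13: |R|=0.1792
R=−1: 1+2/3x = −1+1/3x ⇒ -1/3x=2 ⇒ x=2/(-1/3)=-6.0000
Confirm numerically:
  x=-5.560: |R|=0.94860 <1
  x=-4.426: |R|=0.78804 <1
  x=-4.101: |R|=0.73257 <1
  x=-2.657: |R|=0.40905 <1
  x=-6.169: |R|=1.01843 >1
  x=-6.137: |R|=1.01499 >1
Stable set (-6.0000, 0).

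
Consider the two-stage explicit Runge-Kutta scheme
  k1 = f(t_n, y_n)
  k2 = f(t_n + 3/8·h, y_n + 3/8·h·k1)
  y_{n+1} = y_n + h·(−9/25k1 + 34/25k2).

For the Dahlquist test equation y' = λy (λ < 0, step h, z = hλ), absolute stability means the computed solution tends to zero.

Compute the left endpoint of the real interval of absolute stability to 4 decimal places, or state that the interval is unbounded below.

z* = -1.9608.

Set f=λy, z=hλ:
  k1=λy_n ⇒ h·k1=z·y_n;  k2=λ(1+3/8z)y_n ⇒ h·k2=z(1+3/8z)y_n
  y_{n+1}/y_n = 1 − 9/25z + 34/25z(1+3/8z) = 1 + z + 51/100z²
  R(z) = 1 + z + 51/100z².

Boundary: |R(x)|=1, x<0.
x=-0.62: |R|=0.5760
R=1: x+51/100x²=0 ⇒ x=−100/51=-1.9608; min R=1−1/(4·51/100)=0.5098>−1
Confirm numerically:
  x=-1.805: |R|=0.85659 <1
  x=-1.355: |R|=0.58137 <1
  x=-0.809: |R|=0.52479 <1
  x=-2.253: |R|=1.33576 >1
  x=-2.038: |R|=1.08026 >1
Stable set (-1.9608, 0).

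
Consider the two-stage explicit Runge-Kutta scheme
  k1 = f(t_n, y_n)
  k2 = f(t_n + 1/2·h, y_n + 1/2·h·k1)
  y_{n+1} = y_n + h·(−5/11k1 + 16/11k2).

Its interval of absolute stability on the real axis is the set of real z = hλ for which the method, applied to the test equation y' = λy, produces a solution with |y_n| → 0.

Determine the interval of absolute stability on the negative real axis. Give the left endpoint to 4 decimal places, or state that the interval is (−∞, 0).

On y'=λy, z=hλ:
  k1=λy_n ⇒ h·k1=z·y_n;  k2=λ(1+1/2z)y_n ⇒ h·k2=z(1+1/2z)y_n
  y_{n+1}/y_n = 1 − 5/11z + 16/11z(1+1/2z) = 1 + z + 8/11z²
  Hence R(z) = 1 + z + 8/11z².

Solve |R(x)|<1 on ℝ⁻.
x=-0.75: |R|=0.6591
R=1: x+8/11x²=0 ⇒ x=−11/8=-1.3750; min R=1−1/(4·8/11)=0.6562>−1
Confirm numerically:
  x=-1.240: |R|=0.87825 <1
  x=-1.011: |R|=0.73236 <1
  x=-0.662: |R|=0.65672 <1
  x=-1.865: |R|=1.66462 >1
  x=-1.725: |R|=1.43909 >1
  x=-1.455: |R|=1.08465 >1
Stable set (-1.3750, 0).

z∈(-1.3750,0).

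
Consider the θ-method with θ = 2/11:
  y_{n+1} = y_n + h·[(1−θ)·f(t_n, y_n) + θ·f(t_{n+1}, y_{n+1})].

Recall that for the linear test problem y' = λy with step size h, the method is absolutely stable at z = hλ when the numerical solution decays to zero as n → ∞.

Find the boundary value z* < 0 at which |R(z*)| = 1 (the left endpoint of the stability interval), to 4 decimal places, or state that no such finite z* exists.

Test eqn y'=λy, z=hλ:
  y_{n+1} = y_n + z·[9/11·y_n + 2/11·y_{n+1}] ⇒ (1 − 2/11z)y_{n+1} = (1 + 9/11z)y_n
  Hence R(z) = (1 + 9/11z)/(1 − 2/11z).

Find x<0 with |R(x)|<1.
x=-0.75: |R|=0.3400
R=−1: 1+9/11x = −1+2/11x ⇒ -7/11x=2 ⇒ x=2/(-7/11)=-3.1429
Confirm numerically:
  x=-2.870: |R|=0.88590 <1
  x=-2.231: |R|=0.58718 <1
  x=-1.751: |R|=0.32816 <1
  x=-3.613: |R|=1.18057 >1
  x=-3.290: |R|=1.05859 >1
Interval (-3.1429, 0).

left endpoint -3.1429.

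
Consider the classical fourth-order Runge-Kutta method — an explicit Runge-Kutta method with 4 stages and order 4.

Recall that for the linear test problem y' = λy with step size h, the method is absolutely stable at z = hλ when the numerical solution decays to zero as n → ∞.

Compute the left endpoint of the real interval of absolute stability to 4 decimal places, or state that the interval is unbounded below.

With y'=λy (z=hλ):
  order 4, 4-stage ⇒ R(z)=1+z+z^2/2+z^3/6+z^4/24
  (e.g. R(-1.15)=0.33065, |R|=0.33065)

Need |R(x)|<1, x<0.
x=-1.15: |R|=0.3306
|R(-2.58)|=0.7321 |R(-2.2)|=0.4214 |R(-2.08)|=0.3633
Bisect:
  x_lo=-3.3810 |R|=2.3377  x_hi=-0.3124 |R|=0.7317
  mid=-1.84666 |R|=0.29340 →hi
  mid=-2.61382 |R|=0.77078 →hi
  mid=-2.99739 |R|=1.36979 →lo
  mid=-2.80560 |R|=1.03106 →lo
  mid=-2.70971 |R|=0.89190 →hi
  mid=-2.75766 |R|=0.95913 →hi
  mid=-2.78163 |R|=0.99449 →hi
  mid=-2.79362 |R|=1.01262 →lo
  mid=-2.78762 |R|=1.00352 →lo
  ...
  [-2.78538,-2.78519] ⇒ x*=-2.7853
Interval (-2.7853, 0).

left endpoint -2.7853.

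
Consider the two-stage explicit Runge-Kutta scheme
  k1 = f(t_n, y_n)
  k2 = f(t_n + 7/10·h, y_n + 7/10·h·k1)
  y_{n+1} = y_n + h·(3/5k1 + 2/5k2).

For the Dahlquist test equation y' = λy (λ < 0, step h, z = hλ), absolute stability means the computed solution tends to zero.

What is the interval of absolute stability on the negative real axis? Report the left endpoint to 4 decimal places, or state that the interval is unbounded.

Test eqn y'=λy, z=hλ:
  k1=λy_n ⇒ h·k1=z·y_n;  k2=λ(1+7/10z)y_n ⇒ h·k2=z(1+7/10z)y_n
  y_{n+1}/y_n = 1 + 3/5z + 2/5z(1+7/10z) = 1 + z + 7/25z²
  Hence R(z) = 1 + z + 7/25z².

Need |R(x)|<1, x<0.
x=-1.49: |R|=0.1316
R=1: x+7/25x²=0 ⇒ x=−25/7=-3.5714; min R=1−1/(4·7/25)=0.1071>−1
Confirm numerically:
  x=-2.634: |R|=0.30863 <1
  x=-2.576: |R|=0.28202 <1
  x=-2.162: |R|=0.14679 <1
  x=-4.120: |R|=1.63283 >1
  x=-3.739: |R|=1.17543 >1
Interval (-3.5714, 0).

(-3.5714, 0).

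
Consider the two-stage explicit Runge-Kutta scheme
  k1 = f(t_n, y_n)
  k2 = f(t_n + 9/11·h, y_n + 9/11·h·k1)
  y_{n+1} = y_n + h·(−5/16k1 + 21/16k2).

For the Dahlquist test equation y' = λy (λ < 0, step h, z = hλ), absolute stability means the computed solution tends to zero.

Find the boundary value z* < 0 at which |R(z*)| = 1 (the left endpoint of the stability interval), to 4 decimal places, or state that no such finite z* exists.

With y'=λy (z=hλ):
  k1=λy_n ⇒ h·k1=z·y_n;  k2=λ(1+9/11z)y_n ⇒ h·k2=z(1+9/11z)y_n
  y_{n+1}/y_n = 1 − 5/16z + 21/16z(1+9/11z) = 1 + z + 189/176z²
  ⇒ R(z) = 1 + z + 189/176z².

Find x<0 with |R(x)|<1.
x=-0.32: |R|=0.7900
R=1: x+189/176x²=0 ⇒ x=−176/189=-0.9312; min R=1−1/(4·189/176)=0.7672>−1
Confirm numerically:
  x=-0.801: |R|=0.88799 <1
  x=-0.616: |R|=0.79148 <1
  x=-0.569: |R|=0.77868 <1
  x=-0.409: |R|=0.77064 <1
  x=-1.385: |R|=1.67491 >1
  x=-1.075: |R|=1.16598 >1
So |R|<1 on (-0.9312, 0).

z* = -0.9312.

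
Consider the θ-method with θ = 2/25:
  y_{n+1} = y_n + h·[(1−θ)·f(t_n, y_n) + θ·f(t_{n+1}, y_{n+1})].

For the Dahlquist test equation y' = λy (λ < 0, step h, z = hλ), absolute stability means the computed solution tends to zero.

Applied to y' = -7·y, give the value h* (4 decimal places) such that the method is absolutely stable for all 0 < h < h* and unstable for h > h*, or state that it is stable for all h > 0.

Set f=λy, z=hλ:
  y_{n+1} = y_n + z·[23/25·y_n + 2/25·y_{n+1}] ⇒ (1 − 2/25z)y_{n+1} = (1 + 23/25z)y_n
  ⇒ R(z) = (1 + 23/25z)/(1 − 2/25z).

Boundary: |R(x)|=1, x<0.
x=-1: |R|=0.0741
R=−1: 1+23/25x = −1+2/25x ⇒ -21/25x=2 ⇒ x=2/(-21/25)=-2.3810
Confirm numerically:
  x=-2.249: |R|=0.90606 <1
  x=-2.155: |R|=0.83811 <1
  x=-1.150: |R|=0.05311 <1
  x=-2.817: |R|=1.29892 >1
  x=-2.418: |R|=1.02608 >1
So |R|<1 on (-2.3810, 0).

(-2.3810,0); λ=-7 ⇒ h* = (50/21)/7 = 0.3401.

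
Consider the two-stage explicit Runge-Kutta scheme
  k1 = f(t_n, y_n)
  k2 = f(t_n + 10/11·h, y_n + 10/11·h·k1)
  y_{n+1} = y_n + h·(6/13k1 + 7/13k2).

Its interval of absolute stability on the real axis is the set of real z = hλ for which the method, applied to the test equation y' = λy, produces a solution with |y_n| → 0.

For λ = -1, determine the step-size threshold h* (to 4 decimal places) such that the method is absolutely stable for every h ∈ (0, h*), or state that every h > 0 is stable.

With y'=λy (z=hλ):
  k1=λy_n ⇒ h·k1=z·y_n;  k2=λ(1+10/11z)y_n ⇒ h·k2=z(1+10/11z)y_n
  y_{n+1}/y_n = 1 + 6/13z + 7/13z(1+10/11z) = 1 + z + 70/143z²
  Hence R(z) = 1 + z + 70/143z².

Find x<0 with |R(x)|<1.
x=-1.08: |R|=0.4910
R=1: x+70/143x²=0 ⇒ x=−143/70=-2.0429; min R=1−1/(4·70/143)=0.4893>−1
Confirm numerically:
  x=-1.919: |R|=0.88365 <1
  x=-1.833: |R|=0.81170 <1
  x=-1.579: |R|=0.64147 <1
  x=-0.846: |R|=0.50435 <1
  x=-2.252: |R|=1.23055 >1
  x=-2.114: |R|=1.07362 >1
  x=-2.105: |R|=1.06403 >1
So |R|<1 on (-2.0429, 0).

(-2.0429,0); λ=-1 ⇒ h* = (143/70)/1 = 2.0429.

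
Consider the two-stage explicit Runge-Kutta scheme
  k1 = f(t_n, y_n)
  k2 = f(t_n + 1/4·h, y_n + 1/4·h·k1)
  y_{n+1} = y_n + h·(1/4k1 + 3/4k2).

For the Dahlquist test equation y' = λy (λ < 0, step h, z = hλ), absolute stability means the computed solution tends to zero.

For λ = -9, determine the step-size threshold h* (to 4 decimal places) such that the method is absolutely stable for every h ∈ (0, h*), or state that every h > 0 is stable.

Set f=λy, z=hλ:
  k1=λy_n ⇒ h·k1=z·y_n;  k2=λ(1+1/4z)y_n ⇒ h·k2=z(1+1/4z)y_n
  y_{n+1}/y_n = 1 + 1/4z + 3/4z(1+1/4z) = 1 + z + 3/16z²
  R(z) = 1 + z + 3/16z².

Need |R(x)|<1, x<0.
x=-1.16: |R|=0.0923
R=1: x+3/16x²=0 ⇒ x=−16/3=-5.3333; min R=1−1/(4·3/16)=-0.3333>−1
Confirm numerically:
  x=-4.607: |R|=0.37258 <1
  x=-4.115: |R|=0.05998 <1
  x=-2.789: |R|=0.33053 <1
  x=-2.631: |R|=0.33309 <1
  x=-5.695: |R|=1.38619 >1
  x=-5.483: |R|=1.15387 >1
Stable set (-5.3333, 0).

(-5.3333,0); λ=-9 ⇒ h* = (16/3)/9 = 0.5926.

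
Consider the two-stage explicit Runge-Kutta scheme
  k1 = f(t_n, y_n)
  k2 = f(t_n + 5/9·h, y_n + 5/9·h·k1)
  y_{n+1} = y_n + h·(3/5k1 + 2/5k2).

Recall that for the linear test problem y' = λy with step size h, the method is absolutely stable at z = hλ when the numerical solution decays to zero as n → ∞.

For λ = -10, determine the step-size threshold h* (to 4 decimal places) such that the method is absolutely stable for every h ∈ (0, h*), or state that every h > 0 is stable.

(-4.5000,0); λ=-10 ⇒ h* = (9/2)/10 = 0.4500.

With y'=λy (z=hλ):
  k1=λy_n ⇒ h·k1=z·y_n;  k2=λ(1+5/9z)y_n ⇒ h·k2=z(1+5/9z)y_n
  y_{n+1}/y_n = 1 + 3/5z + 2/5z(1+5/9z) = 1 + z + 2/9z²
  ⇒ R(z) = 1 + z + 2/9z².

Boundary: |R(x)|=1, x<0.
x=-1.61: |R|=0.0340
R=1: x+2/9x²=0 ⇒ x=−9/2=-4.5000; min R=1−1/(4·2/9)=-0.1250>−1
Confirm numerically:
  x=-4.079: |R|=0.61839 <1
  x=-3.664: |R|=0.31931 <1
  x=-2.038: |R|=0.11501 <1
  x=-4.912: |R|=1.44972 >1
  x=-4.635: |R|=1.13905 >1
  x=-4.574: |R|=1.07522 >1
So |R|<1 on (-4.5000, 0).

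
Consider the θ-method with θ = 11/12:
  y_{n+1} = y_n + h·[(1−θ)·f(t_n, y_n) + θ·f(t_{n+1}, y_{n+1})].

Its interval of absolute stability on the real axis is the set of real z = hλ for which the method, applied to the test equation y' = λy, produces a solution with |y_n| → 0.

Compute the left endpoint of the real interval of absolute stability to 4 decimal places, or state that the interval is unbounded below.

(−∞, 0) — no finite endpoint.

On y'=λy, z=hλ:
  y_{n+1} = y_n + z·[1/12·y_n + 11/12·y_{n+1}] ⇒ (1 − 11/12z)y_{n+1} = (1 + 1/12z)y_n
  so R(z) = (1 + 1/12z)/(1 − 11/12z).

Find x<0 with |R(x)|<1.
x=-1.02: |R|=0.4729
x=-2: |R|=0.2941
x=-10: |R|=0.0164
x=-100: |R|=0.0791
θ=11/12≥1/2 ⇒ |1+1/12x|<|1−11/12x| ∀x<0 ⇒ unbounded interval.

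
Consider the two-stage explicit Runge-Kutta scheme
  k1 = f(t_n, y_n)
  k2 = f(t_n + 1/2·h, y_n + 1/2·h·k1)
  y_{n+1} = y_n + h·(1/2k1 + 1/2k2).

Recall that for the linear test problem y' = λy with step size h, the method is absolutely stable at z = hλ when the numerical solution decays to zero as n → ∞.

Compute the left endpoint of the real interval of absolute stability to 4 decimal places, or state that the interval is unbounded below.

On y'=λy, z=hλ:
  k1=λy_n ⇒ h·k1=z·y_n;  k2=λ(1+1/2z)y_n ⇒ h·k2=z(1+1/2z)y_n
  y_{n+1}/y_n = 1 + 1/2z + 1/2z(1+1/2z) = 1 + z + 1/4z²
  so R(z) = 1 + z + 1/4z².

Find x<0 with |R(x)|<1.
x=-1.71: |R|=0.0210
R=1: x+1/4x²=0 ⇒ x=−4=-4.0000; min R=1−1/(4·1/4)=0.0000>−1
Confirm numerically:
  x=-3.213: |R|=0.36784 <1
  x=-3.092: |R|=0.29812 <1
  x=-1.869: |R|=0.00429 <1
  x=-4.524: |R|=1.59264 >1
  x=-4.486: |R|=1.54505 >1
  x=-4.172: |R|=1.17940 >1
Stable set (-4.0000, 0).

left endpoint -4.0000.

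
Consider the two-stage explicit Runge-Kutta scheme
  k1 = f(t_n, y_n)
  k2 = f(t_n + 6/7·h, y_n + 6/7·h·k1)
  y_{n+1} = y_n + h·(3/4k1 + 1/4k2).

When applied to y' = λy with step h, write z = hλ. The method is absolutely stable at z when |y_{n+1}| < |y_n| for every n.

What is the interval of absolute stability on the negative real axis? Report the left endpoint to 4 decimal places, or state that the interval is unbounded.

z∈(-4.6667,0).

On y'=λy, z=hλ:
  k1=λy_n ⇒ h·k1=z·y_n;  k2=λ(1+6/7z)y_n ⇒ h·k2=z(1+6/7z)y_n
  y_{n+1}/y_n = 1 + 3/4z + 1/4z(1+6/7z) = 1 + z + 3/14z²
  Hence R(z) = 1 + z + 3/14z².

Boundary: |R(x)|=1, x<0.
x=-0.36: |R|=0.6678
R=1: x+3/14x²=0 ⇒ x=−14/3=-4.6667; min R=1−1/(4·3/14)=-0.1667>−1
Confirm numerically:
  x=-4.054: |R|=0.46777 <1
  x=-3.971: |R|=0.40804 <1
  x=-2.600: |R|=0.15143 <1
  x=-2.486: |R|=0.16167 <1
  x=-4.848: |R|=1.18838 >1
  x=-4.783: |R|=1.11923 >1
Interval (-4.6667, 0).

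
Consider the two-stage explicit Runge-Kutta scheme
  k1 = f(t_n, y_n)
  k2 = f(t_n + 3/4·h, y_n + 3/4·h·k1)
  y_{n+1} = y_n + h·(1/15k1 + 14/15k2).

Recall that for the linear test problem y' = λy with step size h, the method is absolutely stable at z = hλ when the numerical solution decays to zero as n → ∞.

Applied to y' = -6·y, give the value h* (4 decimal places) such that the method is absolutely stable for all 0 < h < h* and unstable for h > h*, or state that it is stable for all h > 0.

With y'=λy (z=hλ):
  k1=λy_n ⇒ h·k1=z·y_n;  k2=λ(1+3/4z)y_n ⇒ h·k2=z(1+3/4z)y_n
  y_{n+1}/y_n = 1 + 1/15z + 14/15z(1+3/4z) = 1 + z + 7/10z²
  R(z) = 1 + z + 7/10z².

Need |R(x)|<1, x<0.
x=-0.49: |R|=0.6781
R=1: x+7/10x²=0 ⇒ x=−10/7=-1.4286; min R=1−1/(4·7/10)=0.6429>−1
Confirm numerically:
  x=-1.171: |R|=0.78887 <1
  x=-1.086: |R|=0.73958 <1
  x=-0.876: |R|=0.66116 <1
  x=-0.871: |R|=0.66005 <1
  x=-1.752: |R|=1.39665 >1
  x=-1.460: |R|=1.03212 >1
Interval (-1.4286, 0).

(-1.4286,0); λ=-6 ⇒ h* = (10/7)/6 = 0.2381.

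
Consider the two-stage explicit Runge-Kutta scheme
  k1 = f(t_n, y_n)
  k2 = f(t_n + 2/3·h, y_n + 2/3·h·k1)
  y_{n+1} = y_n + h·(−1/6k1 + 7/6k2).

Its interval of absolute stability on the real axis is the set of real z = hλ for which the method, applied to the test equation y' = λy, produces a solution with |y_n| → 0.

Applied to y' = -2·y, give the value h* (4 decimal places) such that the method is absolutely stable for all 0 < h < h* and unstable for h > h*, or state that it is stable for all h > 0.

Test eqn y'=λy, z=hλ:
  k1=λy_n ⇒ h·k1=z·y_n;  k2=λ(1+2/3z)y_n ⇒ h·k2=z(1+2/3z)y_n
  y_{n+1}/y_n = 1 − 1/6z + 7/6z(1+2/3z) = 1 + z + 7/9z²
  R(z) = 1 + z + 7/9z².

Solve |R(x)|<1 on ℝ⁻.
x=-0.77: |R|=0.6911
R=1: x+7/9x²=0 ⇒ x=−9/7=-1.2857; min R=1−1/(4·7/9)=0.6786>−1
Confirm numerically:
  x=-1.111: |R|=0.84903 <1
  x=-0.881: |R|=0.72268 <1
  x=-0.757: |R|=0.68870 <1
  x=-1.740: |R|=1.61480 >1
  x=-1.662: |R|=1.48641 >1
Interval (-1.2857, 0).

(-1.2857,0); λ=-2 ⇒ h* = (9/7)/2 = 0.6429.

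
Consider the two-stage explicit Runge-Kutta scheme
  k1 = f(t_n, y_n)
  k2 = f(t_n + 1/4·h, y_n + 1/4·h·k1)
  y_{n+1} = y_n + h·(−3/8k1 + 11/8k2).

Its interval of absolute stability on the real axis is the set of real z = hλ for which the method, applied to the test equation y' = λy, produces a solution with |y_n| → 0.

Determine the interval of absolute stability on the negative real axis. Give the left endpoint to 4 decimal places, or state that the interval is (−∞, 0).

z∈(-2.9091,0).

On y'=λy, z=hλ:
  k1=λy_n ⇒ h·k1=z·y_n;  k2=λ(1+1/4z)y_n ⇒ h·k2=z(1+1/4z)y_n
  y_{n+1}/y_n = 1 − 3/8z + 11/8z(1+1/4z) = 1 + z + 11/32z²
  ⇒ R(z) = 1 + z + 11/32z².

Boundary: |R(x)|=1, x<0.
x=-1.37: |R|=0.2752
R=1: x+11/32x²=0 ⇒ x=−32/11=-2.9091; min R=1−1/(4·11/32)=0.2727>−1
Confirm numerically:
  x=-2.658: |R|=0.77058 <1
  x=-2.455: |R|=0.61679 <1
  x=-1.881: |R|=0.33524 <1
  x=-1.739: |R|=0.30054 <1
  x=-3.351: |R|=1.50904 >1
  x=-3.284: |R|=1.42323 >1
  x=-3.048: |R|=1.14554 >1
Stable set (-2.9091, 0).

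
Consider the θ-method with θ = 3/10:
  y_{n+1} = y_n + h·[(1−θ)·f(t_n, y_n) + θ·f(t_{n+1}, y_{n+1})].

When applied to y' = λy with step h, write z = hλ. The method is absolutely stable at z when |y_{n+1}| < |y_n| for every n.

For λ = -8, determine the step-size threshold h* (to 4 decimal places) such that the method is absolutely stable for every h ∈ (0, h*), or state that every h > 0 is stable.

(-5.0000,0); λ=-8 ⇒ h* = (5)/8 = 0.6250.

Set f=λy, z=hλ:
  y_{n+1} = y_n + z·[7/10·y_n + 3/10·y_{n+1}] ⇒ (1 − 3/10z)y_{n+1} = (1 + 7/10z)y_n
  ⇒ R(z) = (1 + 7/10z)/(1 − 3/10z).

Need |R(x)|<1, x<0.
x=-0.98: |R|=0.2427
R=−1: 1+7/10x = −1+3/10x ⇒ -2/5x=2 ⇒ x=2/(-2/5)=-5.0000
Confirm numerically:
  x=-4.400: |R|=0.89655 <1
  x=-3.451: |R|=0.69557 <1
  x=-2.004: |R|=0.25156 <1
  x=-5.377: |R|=1.05771 >1
  x=-5.209: |R|=1.03262 >1
Interval (-5.0000, 0).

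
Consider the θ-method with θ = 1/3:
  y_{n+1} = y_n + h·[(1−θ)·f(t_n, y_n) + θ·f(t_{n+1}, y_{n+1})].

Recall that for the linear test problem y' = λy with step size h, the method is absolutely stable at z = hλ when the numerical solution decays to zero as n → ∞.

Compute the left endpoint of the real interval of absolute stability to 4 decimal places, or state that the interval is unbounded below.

left endpoint -6.0000.

Set f=λy, z=hλ:
  y_{n+1} = y_n + z·[2/3·y_n + 1/3·y_{n+1}] ⇒ (1 − 1/3z)y_{n+1} = (1 + 2/3z)y_n
  R(z) = (1 + 2/3z)/(1 − 1/3z).

Boundary: |R(x)|=1, x<0.
x=-1.23: |R|=0.1277
R=−1: 1+2/3x = −1+1/3x ⇒ -1/3x=2 ⇒ x=2/(-1/3)=-6.0000
Confirm numerically:
  x=-5.090: |R|=0.88752 <1
  x=-4.618: |R|=0.81859 <1
  x=-4.237: |R|=0.75639 <1
  x=-6.584: |R|=1.06093 >1
  x=-6.346: |R|=1.03702 >1
  x=-6.040: |R|=1.00442 >1
So |R|<1 on (-6.0000, 0).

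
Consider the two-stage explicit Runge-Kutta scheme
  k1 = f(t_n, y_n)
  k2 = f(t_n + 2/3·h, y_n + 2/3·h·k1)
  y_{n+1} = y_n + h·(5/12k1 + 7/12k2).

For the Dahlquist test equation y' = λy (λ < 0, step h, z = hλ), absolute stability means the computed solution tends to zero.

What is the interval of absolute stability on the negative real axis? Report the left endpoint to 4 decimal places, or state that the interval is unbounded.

Set f=λy, z=hλ:
  k1=λy_n ⇒ h·k1=z·y_n;  k2=λ(1+2/3z)y_n ⇒ h·k2=z(1+2/3z)y_n
  y_{n+1}/y_n = 1 + 5/12z + 7/12z(1+2/3z) = 1 + z + 7/18z²
  Hence R(z) = 1 + z + 7/18z².

Solve |R(x)|<1 on ℝ⁻.
x=-0.95: |R|=0.4010
R=1: x+7/18x²=0 ⇒ x=−18/7=-2.5714; min R=1−1/(4·7/18)=0.3571>−1
Confirm numerically:
  x=-2.277: |R|=0.73928 <1
  x=-1.745: |R|=0.43918 <1
  x=-1.115: |R|=0.36848 <1
  x=-3.004: |R|=1.50534 >1
  x=-2.796: |R|=1.24418 >1
Interval (-2.5714, 0).

(-2.5714, 0).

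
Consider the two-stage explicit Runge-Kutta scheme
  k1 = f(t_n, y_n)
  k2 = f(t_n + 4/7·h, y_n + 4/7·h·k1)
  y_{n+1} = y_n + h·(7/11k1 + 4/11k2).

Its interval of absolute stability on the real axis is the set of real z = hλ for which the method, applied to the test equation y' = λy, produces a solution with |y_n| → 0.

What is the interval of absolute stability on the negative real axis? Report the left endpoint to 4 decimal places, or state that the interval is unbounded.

z∈(-4.8125,0).

Set f=λy, z=hλ:
  k1=λy_n ⇒ h·k1=z·y_n;  k2=λ(1+4/7z)y_n ⇒ h·k2=z(1+4/7z)y_n
  y_{n+1}/y_n = 1 + 7/11z + 4/11z(1+4/7z) = 1 + z + 16/77z²
  R(z) = 1 + z + 16/77z².

Need |R(x)|<1, x<0.
x=-0.76: |R|=0.3600
R=1: x+16/77x²=0 ⇒ x=−77/16=-4.8125; min R=1−1/(4·16/77)=-0.2031>−1
Confirm numerically:
  x=-4.604: |R|=0.80053 <1
  x=-3.363: |R|=0.01292 <1
  x=-2.105: |R|=0.18427 <1
  x=-5.406: |R|=1.66669 >1
  x=-5.035: |R|=1.23279 >1
So |R|<1 on (-4.8125, 0).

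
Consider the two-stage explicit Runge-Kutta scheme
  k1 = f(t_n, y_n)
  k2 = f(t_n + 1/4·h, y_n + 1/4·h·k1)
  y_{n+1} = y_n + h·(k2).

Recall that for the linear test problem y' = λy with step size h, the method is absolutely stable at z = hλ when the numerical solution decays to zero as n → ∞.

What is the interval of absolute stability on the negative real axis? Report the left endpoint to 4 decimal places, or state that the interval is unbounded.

On y'=λy, z=hλ:
  k1=λy_n ⇒ h·k1=z·y_n;  k2=λ(1+1/4z)y_n ⇒ h·k2=z(1+1/4z)y_n
  y_{n+1}/y_n = 1 + z(1+1/4z) = 1 + z + 1/4z²
  R(z) = 1 + z + 1/4z².

Find x<0 with |R(x)|<1.
x=-1.06: |R|=0.2209
R=1: x+1/4x²=0 ⇒ x=−4=-4.0000; min R=1−1/(4·1/4)=0.0000>−1
Confirm numerically:
  x=-2.995: |R|=0.24751 <1
  x=-2.349: |R|=0.03045 <1
  x=-1.929: |R|=0.00126 <1
  x=-4.500: |R|=1.56250 >1
  x=-4.218: |R|=1.22988 >1
Interval (-4.0000, 0).

(-4.0000, 0).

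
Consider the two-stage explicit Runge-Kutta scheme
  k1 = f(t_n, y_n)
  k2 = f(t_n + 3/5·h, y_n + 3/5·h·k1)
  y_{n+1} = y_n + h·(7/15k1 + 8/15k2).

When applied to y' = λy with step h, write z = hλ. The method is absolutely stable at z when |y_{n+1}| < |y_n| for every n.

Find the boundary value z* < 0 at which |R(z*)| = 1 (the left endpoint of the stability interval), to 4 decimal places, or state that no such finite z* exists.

On y'=λy, z=hλ:
  k1=λy_n ⇒ h·k1=z·y_n;  k2=λ(1+3/5z)y_n ⇒ h·k2=z(1+3/5z)y_n
  y_{n+1}/y_n = 1 + 7/15z + 8/15z(1+3/5z) = 1 + z + 8/25z²
  R(z) = 1 + z + 8/25z².

Solve |R(x)|<1 on ℝ⁻.
x=-1.16: |R|=0.2706
R=1: x+8/25x²=0 ⇒ x=−25/8=-3.1250; min R=1−1/(4·8/25)=0.2188>−1
Confirm numerically:
  x=-3.002: |R|=0.88184 <1
  x=-2.634: |R|=0.58615 <1
  x=-2.567: |R|=0.54164 <1
  x=-3.205: |R|=1.08205 >1
  x=-3.180: |R|=1.05597 >1
Interval (-3.1250, 0).

left endpoint -3.1250.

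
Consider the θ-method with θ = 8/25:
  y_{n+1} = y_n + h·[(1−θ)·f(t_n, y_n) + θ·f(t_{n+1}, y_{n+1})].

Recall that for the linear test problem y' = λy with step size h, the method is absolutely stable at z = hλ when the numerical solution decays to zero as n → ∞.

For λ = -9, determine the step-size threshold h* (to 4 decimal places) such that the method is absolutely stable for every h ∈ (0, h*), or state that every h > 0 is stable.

Set f=λy, z=hλ:
  y_{n+1} = y_n + z·[17/25·y_n + 8/25·y_{n+1}] ⇒ (1 − 8/25z)y_{n+1} = (1 + 17/25z)y_n
  R(z) = (1 + 17/25z)/(1 − 8/25z).

Need |R(x)|<1, x<0.
x=-1.74: |R|=0.1177
R=−1: 1+17/25x = −1+8/25x ⇒ -9/25x=2 ⇒ x=2/(-9/25)=-5.5556
Confirm numerically:
  x=-5.495: |R|=0.99210 <1
  x=-5.194: |R|=0.95111 <1
  x=-2.516: |R|=0.39381 <1
  x=-6.062: |R|=1.06202 >1
  x=-5.743: |R|=1.02378 >1
So |R|<1 on (-5.5556, 0).

(-5.5556,0); λ=-9 ⇒ h* = (50/9)/9 = 0.6173.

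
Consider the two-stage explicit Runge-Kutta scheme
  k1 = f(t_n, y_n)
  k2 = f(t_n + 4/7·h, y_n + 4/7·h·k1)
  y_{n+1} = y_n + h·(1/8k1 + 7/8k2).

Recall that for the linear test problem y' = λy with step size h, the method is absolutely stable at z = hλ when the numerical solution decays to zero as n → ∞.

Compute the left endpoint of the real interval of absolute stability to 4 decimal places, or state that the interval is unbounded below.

left endpoint -2.0000.

Test eqn y'=λy, z=hλ:
  k1=λy_n ⇒ h·k1=z·y_n;  k2=λ(1+4/7z)y_n ⇒ h·k2=z(1+4/7z)y_n
  y_{n+1}/y_n = 1 + 1/8z + 7/8z(1+4/7z) = 1 + z + 1/2z²
  so R(z) = 1 + z + 1/2z².

Boundary: |R(x)|=1, x<0.
x=-1.41: |R|=0.5840
R=1: x+1/2x²=0 ⇒ x=−2=-2.0000; min R=1−1/(4·1/2)=0.5000>−1
Confirm numerically:
  x=-1.697: |R|=0.74290 <1
  x=-1.257: |R|=0.53302 <1
  x=-0.876: |R|=0.50769 <1
  x=-2.366: |R|=1.43298 >1
  x=-2.337: |R|=1.39378 >1
  x=-2.308: |R|=1.35543 >1
Interval (-2.0000, 0).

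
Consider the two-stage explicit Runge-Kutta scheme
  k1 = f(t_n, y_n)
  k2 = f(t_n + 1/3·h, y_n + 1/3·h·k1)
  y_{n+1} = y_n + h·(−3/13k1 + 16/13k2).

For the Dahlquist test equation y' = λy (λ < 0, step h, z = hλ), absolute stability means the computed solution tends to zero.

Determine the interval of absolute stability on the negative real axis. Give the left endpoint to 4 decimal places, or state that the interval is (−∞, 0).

Test eqn y'=λy, z=hλ:
  k1=λy_n ⇒ h·k1=z·y_n;  k2=λ(1+1/3z)y_n ⇒ h·k2=z(1+1/3z)y_n
  y_{n+1}/y_n = 1 − 3/13z + 16/13z(1+1/3z) = 1 + z + 16/39z²
  so R(z) = 1 + z + 16/39z².

Solve |R(x)|<1 on ℝ⁻.
x=-1.18: |R|=0.3912
R=1: x+16/39x²=0 ⇒ x=−39/16=-2.4375; min R=1−1/(4·16/39)=0.3906>−1
Confirm numerically:
  x=-2.184: |R|=0.77286 <1
  x=-1.711: |R|=0.49003 <1
  x=-1.112: |R|=0.39530 <1
  x=-2.934: |R|=1.59763 >1
  x=-2.579: |R|=1.14971 >1
Interval (-2.4375, 0).

(-2.4375, 0).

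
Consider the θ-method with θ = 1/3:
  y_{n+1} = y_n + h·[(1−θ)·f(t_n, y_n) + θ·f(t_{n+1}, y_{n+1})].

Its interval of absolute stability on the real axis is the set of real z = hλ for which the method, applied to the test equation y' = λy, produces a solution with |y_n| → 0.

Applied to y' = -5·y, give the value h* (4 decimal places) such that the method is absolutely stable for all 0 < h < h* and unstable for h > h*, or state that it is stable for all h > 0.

Test eqn y'=λy, z=hλ:
  y_{n+1} = y_n + z·[2/3·y_n + 1/3·y_{n+1}] ⇒ (1 − 1/3z)y_{n+1} = (1 + 2/3z)y_n
  Hence R(z) = (1 + 2/3z)/(1 − 1/3z).

Need |R(x)|<1, x<0.
x=-1.55: |R|=0.0220
R=−1: 1+2/3x = −1+1/3x ⇒ -1/3x=2 ⇒ x=2/(-1/3)=-6.0000
Confirm numerically:
  x=-4.154: |R|=0.74196 <1
  x=-3.291: |R|=0.56938 <1
  x=-2.977: |R|=0.49423 <1
  x=-6.362: |R|=1.03867 >1
  x=-6.160: |R|=1.01747 >1
Stable set (-6.0000, 0).

(-6.0000,0); λ=-5 ⇒ h* = (6)/5 = 1.2000.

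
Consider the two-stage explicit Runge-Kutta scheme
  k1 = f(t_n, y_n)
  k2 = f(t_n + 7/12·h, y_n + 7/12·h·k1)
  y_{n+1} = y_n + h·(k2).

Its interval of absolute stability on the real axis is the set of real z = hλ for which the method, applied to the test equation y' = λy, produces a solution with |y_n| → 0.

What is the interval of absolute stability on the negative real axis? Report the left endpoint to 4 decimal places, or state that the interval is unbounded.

Test eqn y'=λy, z=hλ:
  k1=λy_n ⇒ h·k1=z·y_n;  k2=λ(1+7/12z)y_n ⇒ h·k2=z(1+7/12z)y_n
  y_{n+1}/y_n = 1 + z(1+7/12z) = 1 + z + 7/12z²
  Hence R(z) = 1 + z + 7/12z².

Find x<0 with |R(x)|<1.
x=-1.67: |R|=0.9569
R=1: x+7/12x²=0 ⇒ x=−12/7=-1.7143; min R=1−1/(4·7/12)=0.5714>−1
Confirm numerically:
  x=-1.397: |R|=0.74144 <1
  x=-1.318: |R|=0.69532 <1
  x=-1.037: |R|=0.59030 <1
  x=-0.795: |R|=0.57368 <1
  x=-2.202: |R|=1.62647 >1
  x=-1.865: |R|=1.16396 >1
Interval (-1.7143, 0).

z∈(-1.7143,0).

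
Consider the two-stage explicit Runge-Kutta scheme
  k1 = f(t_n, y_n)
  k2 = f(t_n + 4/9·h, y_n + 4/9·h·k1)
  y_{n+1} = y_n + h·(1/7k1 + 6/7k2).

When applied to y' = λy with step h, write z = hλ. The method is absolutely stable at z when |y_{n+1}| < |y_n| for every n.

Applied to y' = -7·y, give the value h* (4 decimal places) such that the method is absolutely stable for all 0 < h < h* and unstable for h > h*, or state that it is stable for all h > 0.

(-2.6250,0); λ=-7 ⇒ h* = (21/8)/7 = 0.3750.

Set f=λy, z=hλ:
  k1=λy_n ⇒ h·k1=z·y_n;  k2=λ(1+4/9z)y_n ⇒ h·k2=z(1+4/9z)y_n
  y_{n+1}/y_n = 1 + 1/7z + 6/7z(1+4/9z) = 1 + z + 8/21z²
  so R(z) = 1 + z + 8/21z².

Find x<0 with |R(x)|<1.
x=-1.57: |R|=0.3690
R=1: x+8/21x²=0 ⇒ x=−21/8=-2.6250; min R=1−1/(4·8/21)=0.3438>−1
Confirm numerically:
  x=-2.451: |R|=0.83753 <1
  x=-2.198: |R|=0.64246 <1
  x=-1.337: |R|=0.34398 <1
  x=-2.897: |R|=1.30018 >1
  x=-2.802: |R|=1.18893 >1
  x=-2.766: |R|=1.14857 >1
Stable set (-2.6250, 0).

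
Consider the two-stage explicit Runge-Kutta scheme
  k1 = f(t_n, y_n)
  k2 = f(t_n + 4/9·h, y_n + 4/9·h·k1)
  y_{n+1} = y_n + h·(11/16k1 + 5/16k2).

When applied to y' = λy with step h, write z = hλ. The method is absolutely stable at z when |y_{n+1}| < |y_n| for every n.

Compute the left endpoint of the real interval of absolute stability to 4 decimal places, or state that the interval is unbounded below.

On y'=λy, z=hλ:
  k1=λy_n ⇒ h·k1=z·y_n;  k2=λ(1+4/9z)y_n ⇒ h·k2=z(1+4/9z)y_n
  y_{n+1}/y_n = 1 + 11/16z + 5/16z(1+4/9z) = 1 + z + 5/36z²
  ⇒ R(z) = 1 + z + 5/36z².

Find x<0 with |R(x)|<1.
x=-1.77: |R|=0.3349
R=1: x+5/36x²=0 ⇒ x=−36/5=-7.2000; min R=1−1/(4·5/36)=-0.8000>−1
Confirm numerically:
  x=-6.072: |R|=0.04872 <1
  x=-4.707: |R|=0.62980 <1
  x=-3.730: |R|=0.79765 <1
  x=-7.553: |R|=1.37031 >1
  x=-7.423: |R|=1.22991 >1
  x=-7.407: |R|=1.21295 >1
Interval (-7.2000, 0).

left endpoint -7.2000.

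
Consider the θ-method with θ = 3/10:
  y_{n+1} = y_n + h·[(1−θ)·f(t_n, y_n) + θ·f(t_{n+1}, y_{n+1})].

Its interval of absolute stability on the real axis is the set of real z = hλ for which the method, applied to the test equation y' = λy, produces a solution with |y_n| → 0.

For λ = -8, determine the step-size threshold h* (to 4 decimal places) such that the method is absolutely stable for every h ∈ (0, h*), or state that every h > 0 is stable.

Test eqn y'=λy, z=hλ:
  y_{n+1} = y_n + z·[7/10·y_n + 3/10·y_{n+1}] ⇒ (1 − 3/10z)y_{n+1} = (1 + 7/10z)y_n
  R(z) = (1 + 7/10z)/(1 − 3/10z).

Boundary: |R(x)|=1, x<0.
x=-1.7: |R|=0.1258
R=−1: 1+7/10x = −1+3/10x ⇒ -2/5x=2 ⇒ x=2/(-2/5)=-5.0000
Confirm numerically:
  x=-4.893: |R|=0.98266 <1
  x=-2.537: |R|=0.44058 <1
  x=-2.402: |R|=0.39602 <1
  x=-5.574: |R|=1.08592 >1
  x=-5.517: |R|=1.07789 >1
Interval (-5.0000, 0).

(-5.0000,0); λ=-8 ⇒ h* = (5)/8 = 0.6250.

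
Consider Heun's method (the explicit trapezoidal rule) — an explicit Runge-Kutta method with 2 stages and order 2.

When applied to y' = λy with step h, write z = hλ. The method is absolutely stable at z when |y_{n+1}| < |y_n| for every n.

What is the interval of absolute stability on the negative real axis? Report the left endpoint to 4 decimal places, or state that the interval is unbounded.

Set f=λy, z=hλ:
  order 2, 2-stage ⇒ R(z)=1+z+z^2/2
  (e.g. R(-0.36)=0.70480, |R|=0.70480)

Boundary: |R(x)|=1, x<0.
x=-0.36: |R|=0.7048
|R(-2.12)|=1.1272 |R(-1.6)|=0.6800 |R(-0.82)|=0.5162
Bisect:
  x_lo=-2.7693 |R|=2.0652  x_hi=-0.1837 |R|=0.8331
  mid=-1.47653 |R|=0.61354 →hi
  mid=-2.12291 |R|=1.13047 →lo
  mid=-1.79972 |R|=0.81978 →hi
  mid=-1.96132 |R|=0.96206 →hi
  mid=-2.04211 |R|=1.04300 →lo
  mid=-2.00172 |R|=1.00172 →lo
  mid=-1.98152 |R|=0.98169 →hi
  mid=-1.99162 |R|=0.99165 →hi
  ...
  [-2.00014,-1.99998] ⇒ x*=-2.0000
Interval (-2.0000, 0).

(-2.0000, 0).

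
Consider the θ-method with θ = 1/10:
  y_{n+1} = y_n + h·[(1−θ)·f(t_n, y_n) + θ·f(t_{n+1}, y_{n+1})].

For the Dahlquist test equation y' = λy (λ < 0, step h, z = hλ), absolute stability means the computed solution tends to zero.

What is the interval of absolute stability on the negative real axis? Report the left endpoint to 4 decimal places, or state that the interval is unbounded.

(-2.5000, 0).

Set f=λy, z=hλ:
  y_{n+1} = y_n + z·[9/10·y_n + 1/10·y_{n+1}] ⇒ (1 − 1/10z)y_{n+1} = (1 + 9/10z)y_n
  R(z) = (1 + 9/10z)/(1 − 1/10z).

Need |R(x)|<1, x<0.
x=-0.75: |R|=0.3023
R=−1: 1+9/10x = −1+1/10x ⇒ -4/5x=2 ⇒ x=2/(-4/5)=-2.5000
Confirm numerically:
  x=-2.222: |R|=0.81803 <1
  x=-2.108: |R|=0.74100 <1
  x=-1.328: |R|=0.17232 <1
  x=-2.898: |R|=1.24686 >1
  x=-2.659: |R|=1.10048 >1
Interval (-2.5000, 0).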